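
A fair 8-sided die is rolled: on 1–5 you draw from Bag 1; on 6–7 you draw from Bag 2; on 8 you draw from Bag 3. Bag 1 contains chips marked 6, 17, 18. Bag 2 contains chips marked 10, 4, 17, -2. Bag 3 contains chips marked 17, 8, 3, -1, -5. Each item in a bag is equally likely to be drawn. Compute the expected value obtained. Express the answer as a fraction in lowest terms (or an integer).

E[X | Bag 1] = (6 + 17 + 18)/3 = 41/3
E[X | Bag 2] = (10 + 4 + 17 − 2)/4 = 29/4
E[X | Bag 3] = (17 + 8 + 3 − 1 − 5)/5 = 22/5
E[X] = (5/8)·41/3 + (1/4)·29/4 + (1/8)·22/5 = 2617/240

2617/240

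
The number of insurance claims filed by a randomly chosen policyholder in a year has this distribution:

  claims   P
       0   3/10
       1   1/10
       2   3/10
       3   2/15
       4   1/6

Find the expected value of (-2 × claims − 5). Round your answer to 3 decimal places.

E[-2x-5] = (3/10)·(-5) + (1/10)·(-7) + (3/10)·(-9) + (2/15)·(-11) + (1/6)·(-13)
     = -128/15 ≈ -8.533

-8.533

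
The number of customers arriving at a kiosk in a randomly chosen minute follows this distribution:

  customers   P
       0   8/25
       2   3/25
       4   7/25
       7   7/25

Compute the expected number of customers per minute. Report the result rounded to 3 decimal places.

3.320

E[X] = (8/25)·0 + (3/25)·2 + (7/25)·4 + (7/25)·7
     = 83/25 ≈ 3.320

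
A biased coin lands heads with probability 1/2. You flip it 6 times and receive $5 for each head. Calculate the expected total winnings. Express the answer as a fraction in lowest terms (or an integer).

E[#heads] = 6·1/2 = 3 (linearity over flips).
E[winnings] = 5·3 = 15.

$15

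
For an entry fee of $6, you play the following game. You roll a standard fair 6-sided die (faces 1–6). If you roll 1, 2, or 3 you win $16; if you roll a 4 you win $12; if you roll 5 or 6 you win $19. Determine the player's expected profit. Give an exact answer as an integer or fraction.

31/3 dollars

E[payout] = (1/6)·12 + (1/2)·16 + (1/3)·19 = 49/3
Expected profit = 49/3 − 6 = 31/3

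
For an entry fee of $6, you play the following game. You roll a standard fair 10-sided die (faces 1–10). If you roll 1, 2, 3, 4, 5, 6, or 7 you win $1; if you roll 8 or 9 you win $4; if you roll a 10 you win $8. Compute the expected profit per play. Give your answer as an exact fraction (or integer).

-37/10 dollars

E[payout] = (7/10)·1 + (1/5)·4 + (1/10)·8 = 23/10
Expected profit = 23/10 − 6 = -37/10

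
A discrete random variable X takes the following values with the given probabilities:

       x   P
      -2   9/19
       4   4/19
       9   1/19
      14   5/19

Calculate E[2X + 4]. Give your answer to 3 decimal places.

12.105

E[2x+4] = (9/19)·0 + (4/19)·12 + (1/19)·22 + (5/19)·32
     = 230/19 ≈ 12.105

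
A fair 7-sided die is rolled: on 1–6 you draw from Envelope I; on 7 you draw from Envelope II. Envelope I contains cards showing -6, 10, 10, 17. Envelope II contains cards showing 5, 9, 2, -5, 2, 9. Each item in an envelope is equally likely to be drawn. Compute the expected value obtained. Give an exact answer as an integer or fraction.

43/6

E[X | Envelope I] = (-6 + 10 + 10 + 17)/4 = 31/4
E[X | Envelope II] = (5 + 9 + 2 − 5 + 2 + 9)/6 = 11/3
E[X] = (6/7)·31/4 + (1/7)·11/3 = 43/6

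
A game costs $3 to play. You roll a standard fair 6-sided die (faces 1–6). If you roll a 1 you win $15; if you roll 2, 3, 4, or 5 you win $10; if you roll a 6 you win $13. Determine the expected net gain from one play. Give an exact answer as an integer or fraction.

25/3 dollars

E[payout] = (2/3)·10 + (1/6)·13 + (1/6)·15 = 34/3
Expected profit = 34/3 − 3 = 25/3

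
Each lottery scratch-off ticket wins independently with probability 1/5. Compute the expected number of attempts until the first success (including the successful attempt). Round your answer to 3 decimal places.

5.000

For a geometric distribution, E[trials] = 1/p = 1/(1/5) = 5.
≈ 5.000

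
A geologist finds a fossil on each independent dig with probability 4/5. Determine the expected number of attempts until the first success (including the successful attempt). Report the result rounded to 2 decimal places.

1.25

For a geometric distribution, E[trials] = 1/p = 1/(4/5) = 5/4.
≈ 1.25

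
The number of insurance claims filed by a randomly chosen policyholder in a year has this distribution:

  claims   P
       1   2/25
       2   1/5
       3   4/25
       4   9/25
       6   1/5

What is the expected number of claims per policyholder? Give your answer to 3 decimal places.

E[X] = (2/25)·1 + (1/5)·2 + (4/25)·3 + (9/25)·4 + (1/5)·6
     = 18/5 ≈ 3.600

3.600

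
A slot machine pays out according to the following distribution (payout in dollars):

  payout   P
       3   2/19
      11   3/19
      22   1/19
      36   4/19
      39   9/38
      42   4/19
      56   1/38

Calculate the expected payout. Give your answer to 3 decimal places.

E[X] = (2/19)·3 + (3/19)·11 + (1/19)·22 + (4/19)·36 + (9/38)·39 + (4/19)·42 + (1/38)·56
     = 1153/38 ≈ 30.342

$30.342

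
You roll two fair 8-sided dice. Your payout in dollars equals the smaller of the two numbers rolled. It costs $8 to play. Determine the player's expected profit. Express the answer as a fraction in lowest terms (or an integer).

Distribution of the smaller of the two numbers rolled: 1 w.p. 15/64, 2 w.p. 13/64, 3 w.p. 11/64, 4 w.p. 9/64, 5 w.p. 7/64, 6 w.p. 5/64, …
E[payout] = (15/64)·1 + (13/64)·2 + (11/64)·3 + (9/64)·4 + (7/64)·5 + (5/64)·6 + (3/64)·7 + (1/64)·8 = 51/16
Expected profit = 51/16 − 8 = -77/16

-77/16 dollars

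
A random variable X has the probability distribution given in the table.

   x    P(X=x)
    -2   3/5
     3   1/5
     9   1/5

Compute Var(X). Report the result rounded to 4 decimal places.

E[X] = (3/5)·(-2) + (1/5)·3 + (1/5)·9 = 6/5
E[X²] = (3/5)·4 + (1/5)·9 + (1/5)·81 = 102/5
Var(X) = 102/5 − (6/5)² = 474/25 ≈ 18.9600

18.9600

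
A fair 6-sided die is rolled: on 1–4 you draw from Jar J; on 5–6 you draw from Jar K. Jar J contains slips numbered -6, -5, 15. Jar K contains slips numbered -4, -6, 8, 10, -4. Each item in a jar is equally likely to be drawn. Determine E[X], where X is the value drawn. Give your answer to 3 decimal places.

1.156

E[X | Jar J] = (-6 − 5 + 15)/3 = 4/3
E[X | Jar K] = (-4 − 6 + 8 + 10 − 4)/5 = 4/5
E[X] = (2/3)·4/3 + (1/3)·4/5 = 52/45 ≈ 1.156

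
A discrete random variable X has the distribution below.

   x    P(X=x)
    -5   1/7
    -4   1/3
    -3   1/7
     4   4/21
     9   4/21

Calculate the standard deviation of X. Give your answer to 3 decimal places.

E[X] = 0, E[X²] = 86/3
Var(X) = E[X²] − (E[X])² = 86/3 − 0 = 86/3
SD(X) = √(86/3) ≈ 5.354

5.354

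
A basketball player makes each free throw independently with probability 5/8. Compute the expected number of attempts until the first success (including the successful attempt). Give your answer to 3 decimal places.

1.600

For a geometric distribution, E[trials] = 1/p = 1/(5/8) = 8/5.
≈ 1.600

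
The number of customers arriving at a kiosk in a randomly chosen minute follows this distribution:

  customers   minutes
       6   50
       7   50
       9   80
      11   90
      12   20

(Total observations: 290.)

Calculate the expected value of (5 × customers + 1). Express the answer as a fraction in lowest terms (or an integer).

1329/29

Total = 290, so P(customers=6) = 50/290, etc.
E[5x+1] = (5/29)·31 + (5/29)·36 + (8/29)·46 + (9/29)·56 + (2/29)·61
     = 1329/29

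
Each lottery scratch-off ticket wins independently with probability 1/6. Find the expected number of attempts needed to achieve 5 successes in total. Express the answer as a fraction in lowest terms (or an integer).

By linearity (sum of 5 independent geometric waits), E[trials] = 5/p = 5/(1/6) = 30.

30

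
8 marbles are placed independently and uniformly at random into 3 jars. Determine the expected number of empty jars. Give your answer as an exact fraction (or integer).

Let Xⱼ=1 if jar j is empty. P(Xⱼ=1) = ((3-1)/3)^8 = 256/6561.
By linearity, E[#empty] = 3·256/6561 = 256/2187.

256/2187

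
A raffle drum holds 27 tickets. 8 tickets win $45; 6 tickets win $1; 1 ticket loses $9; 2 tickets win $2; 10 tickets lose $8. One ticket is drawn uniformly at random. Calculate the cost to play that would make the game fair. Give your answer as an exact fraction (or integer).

E[payout] = (8/27)·45 + (6/27)·1 + (1/27)·(-9) + (2/27)·2 + (10/27)·(-8) = 281/27
Fair fee = E[payout] = 281/27

281/27 dollars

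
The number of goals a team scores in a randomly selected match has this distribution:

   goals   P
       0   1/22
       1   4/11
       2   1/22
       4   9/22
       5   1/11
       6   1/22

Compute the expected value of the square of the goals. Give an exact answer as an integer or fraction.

11

E[X²] = (1/22)·0 + (4/11)·1 + (1/22)·4 + (9/22)·16 + (1/11)·25 + (1/22)·36
     = 11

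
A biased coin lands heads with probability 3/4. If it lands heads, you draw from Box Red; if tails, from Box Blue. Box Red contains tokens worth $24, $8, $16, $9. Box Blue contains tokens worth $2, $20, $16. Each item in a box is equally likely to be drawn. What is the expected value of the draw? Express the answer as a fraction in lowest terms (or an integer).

665/48 dollars

E[X | Box Red] = (24 + 8 + 16 + 9)/4 = 57/4
E[X | Box Blue] = (2 + 20 + 16)/3 = 38/3
E[X] = (3/4)·57/4 + (1/4)·38/3 = 665/48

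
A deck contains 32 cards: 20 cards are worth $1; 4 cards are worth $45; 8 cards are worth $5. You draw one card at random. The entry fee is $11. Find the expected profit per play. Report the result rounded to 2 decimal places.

-$3.50

E[payout] = (20/32)·1 + (4/32)·45 + (8/32)·5 = 15/2
Expected profit = 15/2 − 11 = -7/2 ≈ -$3.50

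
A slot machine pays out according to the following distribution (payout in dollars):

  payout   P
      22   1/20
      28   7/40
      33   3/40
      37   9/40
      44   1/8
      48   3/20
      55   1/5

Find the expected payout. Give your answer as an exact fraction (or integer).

81/2 dollars

E[X] = (1/20)·22 + (7/40)·28 + (3/40)·33 + (9/40)·37 + (1/8)·44 + (3/20)·48 + (1/5)·55
     = 81/2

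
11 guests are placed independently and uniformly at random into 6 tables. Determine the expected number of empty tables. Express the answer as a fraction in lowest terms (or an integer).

Let Xⱼ=1 if table j is empty. P(Xⱼ=1) = ((6-1)/6)^11 = 48828125/362797056.
By linearity, E[#empty] = 6·48828125/362797056 = 48828125/60466176.

48828125/60466176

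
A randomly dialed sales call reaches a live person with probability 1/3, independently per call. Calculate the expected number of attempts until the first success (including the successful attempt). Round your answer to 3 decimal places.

3.000

For a geometric distribution, E[trials] = 1/p = 1/(1/3) = 3.
≈ 3.000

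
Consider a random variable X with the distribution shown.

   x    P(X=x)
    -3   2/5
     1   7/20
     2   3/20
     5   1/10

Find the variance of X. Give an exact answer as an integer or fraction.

E[X] = (2/5)·(-3) + (7/20)·1 + (3/20)·2 + (1/10)·5 = -1/20
E[X²] = (2/5)·9 + (7/20)·1 + (3/20)·4 + (1/10)·25 = 141/20
Var(X) = 141/20 − (-1/20)² = 2819/400

2819/400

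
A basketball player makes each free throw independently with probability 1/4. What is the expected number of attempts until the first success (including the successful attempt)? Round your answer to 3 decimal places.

For a geometric distribution, E[trials] = 1/p = 1/(1/4) = 4.
≈ 4.000

4.000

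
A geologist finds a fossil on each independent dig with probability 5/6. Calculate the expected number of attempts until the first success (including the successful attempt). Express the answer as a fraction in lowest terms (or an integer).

For a geometric distribution, E[trials] = 1/p = 1/(5/6) = 6/5.

6/5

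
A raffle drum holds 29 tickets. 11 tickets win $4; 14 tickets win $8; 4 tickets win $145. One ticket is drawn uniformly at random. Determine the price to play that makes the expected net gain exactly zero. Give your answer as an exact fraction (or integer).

E[payout] = (11/29)·4 + (14/29)·8 + (4/29)·145 = 736/29
Fair fee = E[payout] = 736/29

736/29 dollars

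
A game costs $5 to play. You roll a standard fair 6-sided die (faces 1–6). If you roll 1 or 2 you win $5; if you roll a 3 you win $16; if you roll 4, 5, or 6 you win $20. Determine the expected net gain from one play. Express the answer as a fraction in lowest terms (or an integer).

E[payout] = (1/3)·5 + (1/6)·16 + (1/2)·20 = 43/3
Expected profit = 43/3 − 5 = 28/3

28/3 dollars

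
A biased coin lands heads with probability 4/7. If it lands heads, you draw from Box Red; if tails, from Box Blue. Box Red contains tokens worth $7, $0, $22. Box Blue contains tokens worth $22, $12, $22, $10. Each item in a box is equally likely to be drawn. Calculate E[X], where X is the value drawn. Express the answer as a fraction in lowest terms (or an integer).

529/42 dollars

E[X | Box Red] = (7 + 0 + 22)/3 = 29/3
E[X | Box Blue] = (22 + 12 + 22 + 10)/4 = 33/2
E[X] = (4/7)·29/3 + (3/7)·33/2 = 529/42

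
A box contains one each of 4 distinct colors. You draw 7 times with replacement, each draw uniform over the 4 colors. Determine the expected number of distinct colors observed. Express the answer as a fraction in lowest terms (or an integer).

Let Xⱼ=1 if type j appears at least once. P(Xⱼ=1) = 1 − ((4−1)/4)^7 = 14197/16384.
E[#distinct] = 4·14197/16384 = 14197/4096.

14197/4096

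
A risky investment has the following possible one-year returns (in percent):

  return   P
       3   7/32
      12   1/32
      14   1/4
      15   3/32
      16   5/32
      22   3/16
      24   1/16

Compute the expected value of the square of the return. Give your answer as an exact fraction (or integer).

3893/16

E[X²] = (7/32)·9 + (1/32)·144 + (1/4)·196 + (3/32)·225 + (5/32)·256 + (3/16)·484 + (1/16)·576
     = 3893/16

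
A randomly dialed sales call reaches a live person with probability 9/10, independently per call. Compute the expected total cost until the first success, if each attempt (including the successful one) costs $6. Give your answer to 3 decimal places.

$6.667

E[#attempts] = 1/p = 10/9; E[cost] = 6·10/9 = 20/3.
≈ 6.667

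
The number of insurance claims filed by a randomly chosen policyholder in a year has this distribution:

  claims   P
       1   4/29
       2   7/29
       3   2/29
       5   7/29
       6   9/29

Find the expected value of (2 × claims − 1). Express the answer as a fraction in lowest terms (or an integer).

E[2x-1] = (4/29)·1 + (7/29)·3 + (2/29)·5 + (7/29)·9 + (9/29)·11
     = 197/29

197/29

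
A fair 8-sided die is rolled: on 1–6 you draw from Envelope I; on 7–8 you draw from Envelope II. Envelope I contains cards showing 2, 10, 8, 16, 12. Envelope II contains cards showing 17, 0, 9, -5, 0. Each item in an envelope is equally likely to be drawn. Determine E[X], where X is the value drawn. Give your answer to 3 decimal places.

8.250

E[X | Envelope I] = (2 + 10 + 8 + 16 + 12)/5 = 48/5
E[X | Envelope II] = (17 + 0 + 9 − 5 + 0)/5 = 21/5
E[X] = (3/4)·48/5 + (1/4)·21/5 = 33/4 ≈ 8.250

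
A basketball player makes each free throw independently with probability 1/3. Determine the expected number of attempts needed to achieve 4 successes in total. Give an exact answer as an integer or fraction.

By linearity (sum of 4 independent geometric waits), E[trials] = 4/p = 4/(1/3) = 12.

12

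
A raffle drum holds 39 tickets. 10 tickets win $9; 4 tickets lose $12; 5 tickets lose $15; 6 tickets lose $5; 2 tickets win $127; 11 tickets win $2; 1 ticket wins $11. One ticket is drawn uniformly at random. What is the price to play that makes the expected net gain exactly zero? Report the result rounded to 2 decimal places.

$5.74

E[payout] = (10/39)·9 + (4/39)·(-12) + (5/39)·(-15) + (6/39)·(-5) + (2/39)·127 + (11/39)·2 + (1/39)·11 = 224/39
Fair fee = E[payout] = 224/39 ≈ $5.74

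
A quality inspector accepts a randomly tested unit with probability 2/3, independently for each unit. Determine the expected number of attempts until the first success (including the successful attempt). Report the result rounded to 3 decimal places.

1.500

For a geometric distribution, E[trials] = 1/p = 1/(2/3) = 3/2.
≈ 1.500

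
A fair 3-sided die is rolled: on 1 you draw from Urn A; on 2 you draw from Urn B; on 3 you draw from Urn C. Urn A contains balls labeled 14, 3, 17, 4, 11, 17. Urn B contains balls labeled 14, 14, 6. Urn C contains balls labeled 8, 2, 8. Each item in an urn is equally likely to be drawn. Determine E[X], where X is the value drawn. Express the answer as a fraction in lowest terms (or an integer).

E[X | Urn A] = (14 + 3 + 17 + 4 + 11 + 17)/6 = 11
E[X | Urn B] = (14 + 14 + 6)/3 = 34/3
E[X | Urn C] = (8 + 2 + 8)/3 = 6
E[X] = (1/3)·11 + (1/3)·34/3 + (1/3)·6 = 85/9

85/9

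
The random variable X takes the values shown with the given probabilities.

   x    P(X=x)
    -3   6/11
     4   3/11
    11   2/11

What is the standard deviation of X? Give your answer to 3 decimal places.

E[X] = 16/11, E[X²] = 344/11
Var(X) = E[X²] − (E[X])² = 344/11 − 256/121 = 3528/121
SD(X) = √(3528/121) ≈ 5.400

5.400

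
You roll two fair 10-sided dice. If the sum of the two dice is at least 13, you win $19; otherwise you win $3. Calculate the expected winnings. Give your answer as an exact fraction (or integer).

E[payout] = (16/25)·3 + (9/25)·19 = 219/25

219/25 dollars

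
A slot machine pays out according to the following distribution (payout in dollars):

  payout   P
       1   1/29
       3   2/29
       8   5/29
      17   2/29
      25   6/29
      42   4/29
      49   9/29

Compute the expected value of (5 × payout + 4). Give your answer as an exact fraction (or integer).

4316/29

E[5x+4] = (1/29)·9 + (2/29)·19 + (5/29)·44 + (2/29)·89 + (6/29)·129 + (4/29)·214 + (9/29)·249
     = 4316/29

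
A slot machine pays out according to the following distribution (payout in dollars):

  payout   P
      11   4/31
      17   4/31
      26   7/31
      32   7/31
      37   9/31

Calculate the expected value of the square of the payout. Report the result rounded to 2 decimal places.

E[X²] = (4/31)·121 + (4/31)·289 + (7/31)·676 + (7/31)·1024 + (9/31)·1369
     = 25861/31 ≈ 834.23

834.23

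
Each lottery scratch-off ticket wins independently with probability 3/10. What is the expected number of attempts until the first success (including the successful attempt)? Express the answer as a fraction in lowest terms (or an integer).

For a geometric distribution, E[trials] = 1/p = 1/(3/10) = 10/3.

10/3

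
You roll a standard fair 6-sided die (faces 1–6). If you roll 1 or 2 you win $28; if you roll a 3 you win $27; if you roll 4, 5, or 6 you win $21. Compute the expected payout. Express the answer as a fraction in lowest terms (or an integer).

E[payout] = (1/2)·21 + (1/6)·27 + (1/3)·28 = 73/3

73/3 dollars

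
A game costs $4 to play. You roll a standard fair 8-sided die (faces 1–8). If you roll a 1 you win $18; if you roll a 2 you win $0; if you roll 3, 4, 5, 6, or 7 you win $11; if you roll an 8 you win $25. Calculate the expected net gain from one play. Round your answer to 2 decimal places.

$8.25

E[payout] = (1/8)·0 + (5/8)·11 + (1/8)·18 + (1/8)·25 = 49/4
Expected profit = 49/4 − 4 = 33/4 ≈ $8.25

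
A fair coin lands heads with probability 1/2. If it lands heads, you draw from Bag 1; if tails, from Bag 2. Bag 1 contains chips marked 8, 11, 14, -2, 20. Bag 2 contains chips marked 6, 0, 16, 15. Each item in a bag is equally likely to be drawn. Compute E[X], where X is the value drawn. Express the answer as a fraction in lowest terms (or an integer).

E[X | Bag 1] = (8 + 11 + 14 − 2 + 20)/5 = 51/5
E[X | Bag 2] = (6 + 0 + 16 + 15)/4 = 37/4
E[X] = (1/2)·51/5 + (1/2)·37/4 = 389/40

389/40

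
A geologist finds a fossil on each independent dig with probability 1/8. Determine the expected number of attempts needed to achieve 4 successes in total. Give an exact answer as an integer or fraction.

By linearity (sum of 4 independent geometric waits), E[trials] = 4/p = 4/(1/8) = 32.

32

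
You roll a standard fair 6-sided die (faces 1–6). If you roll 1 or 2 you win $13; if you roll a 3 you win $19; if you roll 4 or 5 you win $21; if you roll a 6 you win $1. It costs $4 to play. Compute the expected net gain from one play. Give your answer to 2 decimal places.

$10.67

E[payout] = (1/6)·1 + (1/3)·13 + (1/6)·19 + (1/3)·21 = 44/3
Expected profit = 44/3 − 4 = 32/3 ≈ $10.67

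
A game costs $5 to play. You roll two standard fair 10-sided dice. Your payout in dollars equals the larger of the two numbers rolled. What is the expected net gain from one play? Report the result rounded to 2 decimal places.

Distribution of the larger of the two numbers rolled: 1 w.p. 1/100, 2 w.p. 3/100, 3 w.p. 1/20, 4 w.p. 7/100, 5 w.p. 9/100, 6 w.p. 11/100, …
E[payout] = (1/100)·1 + (3/100)·2 + (1/20)·3 + (7/100)·4 + (9/100)·5 + (11/100)·6 + (13/100)·7 + (3/20)·8 + (17/100)·9 + (19/100)·10 = 143/20
Expected profit = 143/20 − 5 = 43/20 ≈ $2.15

$2.15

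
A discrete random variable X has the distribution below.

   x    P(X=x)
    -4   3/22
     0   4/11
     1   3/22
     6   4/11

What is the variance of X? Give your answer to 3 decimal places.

E[X] = (3/22)·(-4) + (4/11)·0 + (3/22)·1 + (4/11)·6 = 39/22
E[X²] = (3/22)·16 + (4/11)·0 + (3/22)·1 + (4/11)·36 = 339/22
Var(X) = 339/22 − (39/22)² = 5937/484 ≈ 12.267

12.267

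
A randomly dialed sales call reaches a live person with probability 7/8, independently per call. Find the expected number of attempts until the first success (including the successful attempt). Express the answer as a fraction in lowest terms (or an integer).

8/7

For a geometric distribution, E[trials] = 1/p = 1/(7/8) = 8/7.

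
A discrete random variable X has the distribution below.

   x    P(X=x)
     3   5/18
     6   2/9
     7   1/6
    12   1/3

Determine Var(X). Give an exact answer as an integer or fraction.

E[X] = (5/18)·3 + (2/9)·6 + (1/6)·7 + (1/3)·12 = 22/3
E[X²] = (5/18)·9 + (2/9)·36 + (1/6)·49 + (1/3)·144 = 200/3
Var(X) = 200/3 − (22/3)² = 116/9

116/9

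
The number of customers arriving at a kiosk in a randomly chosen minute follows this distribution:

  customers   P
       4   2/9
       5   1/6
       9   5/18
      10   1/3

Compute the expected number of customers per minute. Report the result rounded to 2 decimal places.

7.56

E[X] = (2/9)·4 + (1/6)·5 + (5/18)·9 + (1/3)·10
     = 68/9 ≈ 7.56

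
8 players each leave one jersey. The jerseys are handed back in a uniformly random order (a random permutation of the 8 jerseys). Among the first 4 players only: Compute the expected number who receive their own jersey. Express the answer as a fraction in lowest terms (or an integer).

1/2

Let Xᵢ = 1 if person i gets their own jersey. For each i, P(Xᵢ=1) = 1/8.
By linearity of expectation, E[X₁+…+X_4] = 4·(1/8) = 1/2.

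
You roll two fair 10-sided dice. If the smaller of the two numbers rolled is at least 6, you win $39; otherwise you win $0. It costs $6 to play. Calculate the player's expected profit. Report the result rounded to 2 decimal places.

E[payout] = (3/4)·0 + (1/4)·39 = 39/4
Expected profit = 39/4 − 6 = 15/4 ≈ $3.75

$3.75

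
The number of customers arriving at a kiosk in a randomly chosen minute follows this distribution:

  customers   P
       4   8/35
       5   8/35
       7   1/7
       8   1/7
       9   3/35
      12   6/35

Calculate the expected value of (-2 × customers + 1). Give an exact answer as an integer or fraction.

-457/35

E[-2x+1] = (8/35)·(-7) + (8/35)·(-9) + (1/7)·(-13) + (1/7)·(-15) + (3/35)·(-17) + (6/35)·(-23)
     = -457/35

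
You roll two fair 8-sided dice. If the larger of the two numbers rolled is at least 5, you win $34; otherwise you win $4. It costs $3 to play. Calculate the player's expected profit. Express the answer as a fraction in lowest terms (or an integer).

47/2 dollars

E[payout] = (1/4)·4 + (3/4)·34 = 53/2
Expected profit = 53/2 − 3 = 47/2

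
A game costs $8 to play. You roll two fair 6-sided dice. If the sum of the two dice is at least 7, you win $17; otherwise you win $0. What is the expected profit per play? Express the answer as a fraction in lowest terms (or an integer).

E[payout] = (5/12)·0 + (7/12)·17 = 119/12
Expected profit = 119/12 − 8 = 23/12

23/12 dollars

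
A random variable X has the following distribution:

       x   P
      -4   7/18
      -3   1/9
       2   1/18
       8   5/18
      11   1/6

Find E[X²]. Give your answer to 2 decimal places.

45.39

E[X²] = (7/18)·16 + (1/9)·9 + (1/18)·4 + (5/18)·64 + (1/6)·121
     = 817/18 ≈ 45.39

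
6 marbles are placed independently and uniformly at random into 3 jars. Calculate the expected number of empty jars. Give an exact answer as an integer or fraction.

Let Xⱼ=1 if jar j is empty. P(Xⱼ=1) = ((3-1)/3)^6 = 64/729.
By linearity, E[#empty] = 3·64/729 = 64/243.

64/243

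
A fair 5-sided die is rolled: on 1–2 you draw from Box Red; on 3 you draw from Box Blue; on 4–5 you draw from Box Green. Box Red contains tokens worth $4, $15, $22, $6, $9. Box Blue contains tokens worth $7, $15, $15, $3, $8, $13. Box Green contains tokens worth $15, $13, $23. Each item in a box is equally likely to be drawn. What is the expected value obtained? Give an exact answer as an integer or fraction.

1997/150 dollars

E[X | Box Red] = (4 + 15 + 22 + 6 + 9)/5 = 56/5
E[X | Box Blue] = (7 + 15 + 15 + 3 + 8 + 13)/6 = 61/6
E[X | Box Green] = (15 + 13 + 23)/3 = 17
E[X] = (2/5)·56/5 + (1/5)·61/6 + (2/5)·17 = 1997/150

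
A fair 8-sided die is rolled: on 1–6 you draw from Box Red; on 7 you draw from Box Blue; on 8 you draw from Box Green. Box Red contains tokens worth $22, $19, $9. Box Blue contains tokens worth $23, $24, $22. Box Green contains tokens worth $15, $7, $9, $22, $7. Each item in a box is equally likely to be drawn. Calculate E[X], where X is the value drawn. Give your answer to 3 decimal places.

$16.875

E[X | Box Red] = (22 + 19 + 9)/3 = 50/3
E[X | Box Blue] = (23 + 24 + 22)/3 = 23
E[X | Box Green] = (15 + 7 + 9 + 22 + 7)/5 = 12
E[X] = (3/4)·50/3 + (1/8)·23 + (1/8)·12 = 135/8 ≈ 16.875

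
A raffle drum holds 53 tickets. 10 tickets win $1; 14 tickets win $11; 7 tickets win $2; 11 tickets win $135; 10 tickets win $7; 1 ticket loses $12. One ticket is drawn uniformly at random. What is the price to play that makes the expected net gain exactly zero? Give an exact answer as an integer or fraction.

E[payout] = (10/53)·1 + (14/53)·11 + (7/53)·2 + (11/53)·135 + (10/53)·7 + (1/53)·(-12) = 1721/53
Fair fee = E[payout] = 1721/53

1721/53 dollars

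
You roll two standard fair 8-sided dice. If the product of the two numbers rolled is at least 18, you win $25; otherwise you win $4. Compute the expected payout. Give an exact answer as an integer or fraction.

E[payout] = (17/32)·4 + (15/32)·25 = 443/32

443/32 dollars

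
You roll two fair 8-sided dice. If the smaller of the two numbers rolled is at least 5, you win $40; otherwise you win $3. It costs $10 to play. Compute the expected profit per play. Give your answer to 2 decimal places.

$2.25

E[payout] = (3/4)·3 + (1/4)·40 = 49/4
Expected profit = 49/4 − 10 = 9/4 ≈ $2.25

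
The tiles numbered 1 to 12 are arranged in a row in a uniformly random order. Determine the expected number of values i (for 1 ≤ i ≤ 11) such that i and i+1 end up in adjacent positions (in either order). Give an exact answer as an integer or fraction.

11/6

For each i ∈ {1,…,11}, let Xᵢ = 1 if i and i+1 are adjacent. P(Xᵢ=1) = 2·(12−1)!/12! = 2/12.
By linearity, E[ΣXᵢ] = (11)·(2/12) = 11/6.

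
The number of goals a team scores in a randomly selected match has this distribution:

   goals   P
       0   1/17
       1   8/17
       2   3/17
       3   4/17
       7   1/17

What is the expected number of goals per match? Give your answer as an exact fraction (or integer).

33/17

E[X] = (1/17)·0 + (8/17)·1 + (3/17)·2 + (4/17)·3 + (1/17)·7
     = 33/17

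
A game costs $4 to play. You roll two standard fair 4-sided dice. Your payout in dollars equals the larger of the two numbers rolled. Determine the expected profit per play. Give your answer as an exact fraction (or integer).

Distribution of the larger of the two numbers rolled: 1 w.p. 1/16, 2 w.p. 3/16, 3 w.p. 5/16, 4 w.p. 7/16
E[payout] = (1/16)·1 + (3/16)·2 + (5/16)·3 + (7/16)·4 = 25/8
Expected profit = 25/8 − 4 = -7/8

-7/8 dollars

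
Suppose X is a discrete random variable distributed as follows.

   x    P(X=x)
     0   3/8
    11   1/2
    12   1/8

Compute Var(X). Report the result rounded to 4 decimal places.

29.5000

E[X] = (3/8)·0 + (1/2)·11 + (1/8)·12 = 7
E[X²] = (3/8)·0 + (1/2)·121 + (1/8)·144 = 157/2
Var(X) = 157/2 − (7)² = 59/2 ≈ 29.5000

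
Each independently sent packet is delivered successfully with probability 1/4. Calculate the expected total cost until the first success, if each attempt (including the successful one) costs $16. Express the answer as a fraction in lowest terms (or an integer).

$64

E[#attempts] = 1/p = 4; E[cost] = 16·4 = 64.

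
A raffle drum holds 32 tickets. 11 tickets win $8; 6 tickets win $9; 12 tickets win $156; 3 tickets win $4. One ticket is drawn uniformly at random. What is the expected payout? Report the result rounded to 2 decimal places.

$63.31

E[payout] = (11/32)·8 + (6/32)·9 + (12/32)·156 + (3/32)·4 = 1013/16
≈ $63.31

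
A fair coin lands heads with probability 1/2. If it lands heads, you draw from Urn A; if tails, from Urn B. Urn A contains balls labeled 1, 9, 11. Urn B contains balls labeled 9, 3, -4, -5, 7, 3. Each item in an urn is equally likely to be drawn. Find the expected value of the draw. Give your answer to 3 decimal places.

E[X | Urn A] = (1 + 9 + 11)/3 = 7
E[X | Urn B] = (9 + 3 − 4 − 5 + 7 + 3)/6 = 13/6
E[X] = (1/2)·7 + (1/2)·13/6 = 55/12 ≈ 4.583

4.583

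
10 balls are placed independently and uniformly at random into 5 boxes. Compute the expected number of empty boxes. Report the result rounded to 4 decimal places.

0.5369

Let Xⱼ=1 if box j is empty. P(Xⱼ=1) = ((5-1)/5)^10 = 1048576/9765625.
By linearity, E[#empty] = 5·1048576/9765625 = 1048576/1953125.
≈ 0.5369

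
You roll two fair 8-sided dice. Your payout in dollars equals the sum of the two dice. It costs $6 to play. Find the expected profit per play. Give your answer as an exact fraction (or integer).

$3

Distribution of the sum of the two dice: 2 w.p. 1/64, 3 w.p. 1/32, 4 w.p. 3/64, 5 w.p. 1/16, 6 w.p. 5/64, 7 w.p. 3/32, …
E[payout] = (1/64)·2 + (1/32)·3 + (3/64)·4 + (1/16)·5 + (5/64)·6 + (3/32)·7 + (7/64)·8 + (1/8)·9 + (7/64)·10 + (3/32)·11 + (5/64)·12 + (1/16)·13 + (3/64)·14 + (1/32)·15 + (1/64)·16 = 9
Expected profit = 9 − 6 = 3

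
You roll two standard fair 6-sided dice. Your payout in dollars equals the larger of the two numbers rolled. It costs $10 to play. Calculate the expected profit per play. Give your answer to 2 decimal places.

-$5.53

Distribution of the larger of the two numbers rolled: 1 w.p. 1/36, 2 w.p. 1/12, 3 w.p. 5/36, 4 w.p. 7/36, 5 w.p. 1/4, 6 w.p. 11/36
E[payout] = (1/36)·1 + (1/12)·2 + (5/36)·3 + (7/36)·4 + (1/4)·5 + (11/36)·6 = 161/36
Expected profit = 161/36 − 10 = -199/36 ≈ -$5.53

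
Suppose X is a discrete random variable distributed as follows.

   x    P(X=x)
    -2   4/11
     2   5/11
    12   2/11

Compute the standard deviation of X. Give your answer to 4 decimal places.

4.8855

E[X] = 26/11, E[X²] = 324/11
Var(X) = E[X²] − (E[X])² = 324/11 − 676/121 = 2888/121
SD(X) = √(2888/121) ≈ 4.8855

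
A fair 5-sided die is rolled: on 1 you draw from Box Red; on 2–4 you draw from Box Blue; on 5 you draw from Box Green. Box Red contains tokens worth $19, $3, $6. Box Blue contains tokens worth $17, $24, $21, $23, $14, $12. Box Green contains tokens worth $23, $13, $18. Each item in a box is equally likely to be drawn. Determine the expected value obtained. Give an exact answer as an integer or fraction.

497/30 dollars

E[X | Box Red] = (19 + 3 + 6)/3 = 28/3
E[X | Box Blue] = (17 + 24 + 21 + 23 + 14 + 12)/6 = 37/2
E[X | Box Green] = (23 + 13 + 18)/3 = 18
E[X] = (1/5)·28/3 + (3/5)·37/2 + (1/5)·18 = 497/30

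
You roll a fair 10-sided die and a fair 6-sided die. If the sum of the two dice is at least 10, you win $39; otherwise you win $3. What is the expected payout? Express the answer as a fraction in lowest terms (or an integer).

E[payout] = (11/20)·3 + (9/20)·39 = 96/5

96/5 dollars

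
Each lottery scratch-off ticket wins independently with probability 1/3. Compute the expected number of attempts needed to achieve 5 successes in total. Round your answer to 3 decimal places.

15.000

By linearity (sum of 5 independent geometric waits), E[trials] = 5/p = 5/(1/3) = 15.
≈ 15.000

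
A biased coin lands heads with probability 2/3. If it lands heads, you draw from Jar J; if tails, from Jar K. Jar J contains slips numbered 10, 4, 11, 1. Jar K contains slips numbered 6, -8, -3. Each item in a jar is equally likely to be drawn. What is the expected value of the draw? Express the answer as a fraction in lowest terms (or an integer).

E[X | Jar J] = (10 + 4 + 11 + 1)/4 = 13/2
E[X | Jar K] = (6 − 8 − 3)/3 = -5/3
E[X] = (2/3)·13/2 + (1/3)·(-5/3) = 34/9

34/9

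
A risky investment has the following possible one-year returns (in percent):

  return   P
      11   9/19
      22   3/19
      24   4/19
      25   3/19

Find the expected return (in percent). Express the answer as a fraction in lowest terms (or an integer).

336/19

E[X] = (9/19)·11 + (3/19)·22 + (4/19)·24 + (3/19)·25
     = 336/19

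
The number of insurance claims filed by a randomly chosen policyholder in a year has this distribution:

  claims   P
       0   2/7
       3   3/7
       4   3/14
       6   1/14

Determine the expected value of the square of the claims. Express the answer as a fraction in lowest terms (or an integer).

69/7

E[X²] = (2/7)·0 + (3/7)·9 + (3/14)·16 + (1/14)·36
     = 69/7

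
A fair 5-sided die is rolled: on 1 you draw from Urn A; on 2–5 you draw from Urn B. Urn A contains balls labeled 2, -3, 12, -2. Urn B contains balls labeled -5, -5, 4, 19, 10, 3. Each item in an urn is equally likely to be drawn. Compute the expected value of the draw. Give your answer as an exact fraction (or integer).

E[X | Urn A] = (2 − 3 + 12 − 2)/4 = 9/4
E[X | Urn B] = (-5 − 5 + 4 + 19 + 10 + 3)/6 = 13/3
E[X] = (1/5)·9/4 + (4/5)·13/3 = 47/12

47/12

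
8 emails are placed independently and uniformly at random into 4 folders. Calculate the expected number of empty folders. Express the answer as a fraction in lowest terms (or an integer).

6561/16384

Let Xⱼ=1 if folder j is empty. P(Xⱼ=1) = ((4-1)/4)^8 = 6561/65536.
By linearity, E[#empty] = 4·6561/65536 = 6561/16384.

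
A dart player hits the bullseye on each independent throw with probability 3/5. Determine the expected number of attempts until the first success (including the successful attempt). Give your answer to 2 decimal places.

1.67

For a geometric distribution, E[trials] = 1/p = 1/(3/5) = 5/3.
≈ 1.67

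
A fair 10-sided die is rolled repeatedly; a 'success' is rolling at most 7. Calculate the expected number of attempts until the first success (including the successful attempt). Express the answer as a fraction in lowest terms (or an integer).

For a geometric distribution, E[trials] = 1/p = 1/(7/10) = 10/7.

10/7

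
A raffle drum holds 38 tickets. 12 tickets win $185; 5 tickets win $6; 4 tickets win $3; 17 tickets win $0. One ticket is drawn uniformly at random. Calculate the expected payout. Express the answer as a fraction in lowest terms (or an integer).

1131/19 dollars

E[payout] = (12/38)·185 + (5/38)·6 + (4/38)·3 + (17/38)·0 = 1131/19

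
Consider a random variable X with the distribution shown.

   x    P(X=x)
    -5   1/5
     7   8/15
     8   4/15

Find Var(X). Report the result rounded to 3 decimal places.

24.516

E[X] = (1/5)·(-5) + (8/15)·7 + (4/15)·8 = 73/15
E[X²] = (1/5)·25 + (8/15)·49 + (4/15)·64 = 241/5
Var(X) = 241/5 − (73/15)² = 5516/225 ≈ 24.516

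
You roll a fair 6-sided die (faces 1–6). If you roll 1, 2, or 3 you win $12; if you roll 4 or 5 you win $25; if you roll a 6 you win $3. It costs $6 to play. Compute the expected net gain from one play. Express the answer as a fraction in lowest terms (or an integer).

53/6 dollars

E[payout] = (1/6)·3 + (1/2)·12 + (1/3)·25 = 89/6
Expected profit = 89/6 − 6 = 53/6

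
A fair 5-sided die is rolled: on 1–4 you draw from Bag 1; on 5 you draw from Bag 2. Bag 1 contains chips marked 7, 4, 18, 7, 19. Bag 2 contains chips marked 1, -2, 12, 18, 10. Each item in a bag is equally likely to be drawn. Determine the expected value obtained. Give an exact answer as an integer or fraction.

E[X | Bag 1] = (7 + 4 + 18 + 7 + 19)/5 = 11
E[X | Bag 2] = (1 − 2 + 12 + 18 + 10)/5 = 39/5
E[X] = (4/5)·11 + (1/5)·39/5 = 259/25

259/25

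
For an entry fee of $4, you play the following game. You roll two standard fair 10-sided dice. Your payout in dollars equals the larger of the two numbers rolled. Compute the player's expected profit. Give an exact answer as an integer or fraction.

63/20 dollars

Distribution of the larger of the two numbers rolled: 1 w.p. 1/100, 2 w.p. 3/100, 3 w.p. 1/20, 4 w.p. 7/100, 5 w.p. 9/100, 6 w.p. 11/100, …
E[payout] = (1/100)·1 + (3/100)·2 + (1/20)·3 + (7/100)·4 + (9/100)·5 + (11/100)·6 + (13/100)·7 + (3/20)·8 + (17/100)·9 + (19/100)·10 = 143/20
Expected profit = 143/20 − 4 = 63/20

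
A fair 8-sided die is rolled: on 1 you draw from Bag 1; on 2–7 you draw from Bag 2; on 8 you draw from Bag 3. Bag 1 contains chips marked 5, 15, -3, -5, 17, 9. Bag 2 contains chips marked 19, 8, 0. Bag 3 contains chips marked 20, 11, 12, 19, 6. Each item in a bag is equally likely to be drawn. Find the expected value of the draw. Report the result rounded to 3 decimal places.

E[X | Bag 1] = (5 + 15 − 3 − 5 + 17 + 9)/6 = 19/3
E[X | Bag 2] = (19 + 8 + 0)/3 = 9
E[X | Bag 3] = (20 + 11 + 12 + 19 + 6)/5 = 68/5
E[X] = (1/8)·19/3 + (3/4)·9 + (1/8)·68/5 = 1109/120 ≈ 9.242

9.242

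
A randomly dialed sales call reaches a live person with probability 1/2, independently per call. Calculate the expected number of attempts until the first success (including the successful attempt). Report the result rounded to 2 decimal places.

2.00

For a geometric distribution, E[trials] = 1/p = 1/(1/2) = 2.
≈ 2.00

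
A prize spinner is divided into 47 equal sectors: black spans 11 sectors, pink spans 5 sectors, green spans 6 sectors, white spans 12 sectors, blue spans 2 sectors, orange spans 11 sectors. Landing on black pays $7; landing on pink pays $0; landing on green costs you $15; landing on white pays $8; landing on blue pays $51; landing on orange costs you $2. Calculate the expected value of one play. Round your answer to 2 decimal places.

$3.47

E[payout] = (11/47)·7 + (5/47)·0 + (6/47)·(-15) + (12/47)·8 + (2/47)·51 + (11/47)·(-2) = 163/47
≈ $3.47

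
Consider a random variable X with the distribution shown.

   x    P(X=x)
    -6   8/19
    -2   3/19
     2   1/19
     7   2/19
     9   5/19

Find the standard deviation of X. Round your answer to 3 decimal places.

6.507

E[X] = 7/19, E[X²] = 807/19
Var(X) = E[X²] − (E[X])² = 807/19 − 49/361 = 15284/361
SD(X) = √(15284/361) ≈ 6.507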